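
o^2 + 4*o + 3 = (o + 1)*(o + 3)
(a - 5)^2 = a^2 - 10*a + 25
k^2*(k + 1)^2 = k^4 + 2*k^3 + k^2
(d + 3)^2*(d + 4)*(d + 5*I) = d^4 + 10*d^3 + 5*I*d^3 + 33*d^2 + 50*I*d^2 + 36*d + 165*I*d + 180*I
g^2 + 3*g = g*(g + 3)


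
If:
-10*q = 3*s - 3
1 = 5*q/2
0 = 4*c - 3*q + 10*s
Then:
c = 17/15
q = 2/5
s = -1/3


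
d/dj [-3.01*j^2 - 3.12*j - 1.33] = -6.02*j - 3.12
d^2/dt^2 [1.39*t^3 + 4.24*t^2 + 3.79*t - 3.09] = 8.34*t + 8.48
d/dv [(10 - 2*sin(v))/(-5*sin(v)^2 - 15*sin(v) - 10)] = 2*(10*sin(v) + cos(v)^2 + 16)*cos(v)/(5*(sin(v)^2 + 3*sin(v) + 2)^2)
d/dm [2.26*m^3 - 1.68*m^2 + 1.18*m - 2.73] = 6.78*m^2 - 3.36*m + 1.18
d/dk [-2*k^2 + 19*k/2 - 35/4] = 19/2 - 4*k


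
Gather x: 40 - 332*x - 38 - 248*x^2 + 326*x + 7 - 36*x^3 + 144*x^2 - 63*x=-36*x^3 - 104*x^2 - 69*x + 9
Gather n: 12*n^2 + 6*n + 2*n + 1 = 12*n^2 + 8*n + 1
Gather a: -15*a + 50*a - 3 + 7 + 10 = 35*a + 14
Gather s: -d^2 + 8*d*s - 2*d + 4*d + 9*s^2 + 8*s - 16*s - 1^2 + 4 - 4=-d^2 + 2*d + 9*s^2 + s*(8*d - 8) - 1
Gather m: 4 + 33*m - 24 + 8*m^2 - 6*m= 8*m^2 + 27*m - 20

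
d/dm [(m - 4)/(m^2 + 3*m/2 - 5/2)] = 2*(-2*m^2 + 16*m + 7)/(4*m^4 + 12*m^3 - 11*m^2 - 30*m + 25)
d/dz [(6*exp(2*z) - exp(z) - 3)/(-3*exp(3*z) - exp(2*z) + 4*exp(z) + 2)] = (18*exp(4*z) - 6*exp(3*z) - 4*exp(2*z) + 18*exp(z) + 10)*exp(z)/(9*exp(6*z) + 6*exp(5*z) - 23*exp(4*z) - 20*exp(3*z) + 12*exp(2*z) + 16*exp(z) + 4)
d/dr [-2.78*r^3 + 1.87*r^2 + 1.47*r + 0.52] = -8.34*r^2 + 3.74*r + 1.47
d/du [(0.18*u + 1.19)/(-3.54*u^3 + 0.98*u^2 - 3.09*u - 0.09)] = (1.2744*u^3 + 12.4614*u^2 - 2.3324*u + 3.6609)/(12.5316*u^6 - 6.9384*u^5 + 22.8376*u^4 - 5.4192*u^3 + 9.3717*u^2 + 0.5562*u + 0.0081)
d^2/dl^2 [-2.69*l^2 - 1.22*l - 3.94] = -5.38000000000000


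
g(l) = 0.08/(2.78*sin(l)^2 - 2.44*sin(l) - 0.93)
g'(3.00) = -0.09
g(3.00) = -0.07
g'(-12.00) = -0.02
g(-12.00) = -0.06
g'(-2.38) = -0.08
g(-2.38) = 0.04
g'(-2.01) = -0.02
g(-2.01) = 0.02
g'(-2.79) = -5.68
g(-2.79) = 0.33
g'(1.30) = -0.13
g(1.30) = -0.11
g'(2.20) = 0.08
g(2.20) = -0.07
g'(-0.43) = 1.06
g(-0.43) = 0.14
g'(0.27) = 0.04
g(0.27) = -0.06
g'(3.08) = -0.15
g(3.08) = -0.07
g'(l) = 0.08*(-5.56*sin(l)*cos(l) + 2.44*cos(l))/(2.78*sin(l)^2 - 2.44*sin(l) - 0.93)^2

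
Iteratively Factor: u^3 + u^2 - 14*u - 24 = (u + 2)*(u^2 - u - 12) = (u - 4)*(u + 2)*(u + 3)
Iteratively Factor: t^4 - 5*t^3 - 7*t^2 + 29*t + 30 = (t - 5)*(t^3 - 7*t - 6) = (t - 5)*(t + 2)*(t^2 - 2*t - 3) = (t - 5)*(t + 1)*(t + 2)*(t - 3)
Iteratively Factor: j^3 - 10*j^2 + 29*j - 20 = (j - 1)*(j^2 - 9*j + 20) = (j - 5)*(j - 1)*(j - 4)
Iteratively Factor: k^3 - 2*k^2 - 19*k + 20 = (k + 4)*(k^2 - 6*k + 5) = (k - 1)*(k + 4)*(k - 5)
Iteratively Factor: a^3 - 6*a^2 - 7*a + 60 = (a - 5)*(a^2 - a - 12) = (a - 5)*(a - 4)*(a + 3)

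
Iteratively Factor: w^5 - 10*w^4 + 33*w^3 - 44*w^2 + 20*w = (w - 5)*(w^4 - 5*w^3 + 8*w^2 - 4*w) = (w - 5)*(w - 2)*(w^3 - 3*w^2 + 2*w) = w*(w - 5)*(w - 2)*(w^2 - 3*w + 2) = w*(w - 5)*(w - 2)*(w - 1)*(w - 2)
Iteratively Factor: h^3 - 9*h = (h - 3)*(h^2 + 3*h) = h*(h - 3)*(h + 3)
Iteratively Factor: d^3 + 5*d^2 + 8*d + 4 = (d + 1)*(d^2 + 4*d + 4) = (d + 1)*(d + 2)*(d + 2)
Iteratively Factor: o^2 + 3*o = (o + 3)*(o)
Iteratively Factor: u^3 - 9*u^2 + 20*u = (u)*(u^2 - 9*u + 20) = u*(u - 4)*(u - 5)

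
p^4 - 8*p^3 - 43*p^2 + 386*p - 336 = (p - 8)*(p - 6)*(p - 1)*(p + 7)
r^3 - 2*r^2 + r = r*(r - 1)^2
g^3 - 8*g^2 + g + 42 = (g - 7)*(g - 3)*(g + 2)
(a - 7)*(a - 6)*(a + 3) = a^3 - 10*a^2 + 3*a + 126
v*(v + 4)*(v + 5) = v^3 + 9*v^2 + 20*v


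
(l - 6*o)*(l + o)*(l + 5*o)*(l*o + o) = l^4*o + l^3*o - 31*l^2*o^3 - 30*l*o^4 - 31*l*o^3 - 30*o^4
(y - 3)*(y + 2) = y^2 - y - 6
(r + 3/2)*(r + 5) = r^2 + 13*r/2 + 15/2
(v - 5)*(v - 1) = v^2 - 6*v + 5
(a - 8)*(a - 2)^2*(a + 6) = a^4 - 6*a^3 - 36*a^2 + 184*a - 192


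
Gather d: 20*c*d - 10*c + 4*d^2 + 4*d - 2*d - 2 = -10*c + 4*d^2 + d*(20*c + 2) - 2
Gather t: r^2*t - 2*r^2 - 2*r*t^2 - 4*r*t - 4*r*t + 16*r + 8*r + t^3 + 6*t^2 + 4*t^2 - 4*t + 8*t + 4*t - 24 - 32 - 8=-2*r^2 + 24*r + t^3 + t^2*(10 - 2*r) + t*(r^2 - 8*r + 8) - 64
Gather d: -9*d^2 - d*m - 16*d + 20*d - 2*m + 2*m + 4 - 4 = -9*d^2 + d*(4 - m)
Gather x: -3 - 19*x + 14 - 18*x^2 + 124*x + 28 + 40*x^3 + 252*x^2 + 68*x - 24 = 40*x^3 + 234*x^2 + 173*x + 15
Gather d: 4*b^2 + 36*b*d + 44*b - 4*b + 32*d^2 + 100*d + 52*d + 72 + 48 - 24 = 4*b^2 + 40*b + 32*d^2 + d*(36*b + 152) + 96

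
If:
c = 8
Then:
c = 8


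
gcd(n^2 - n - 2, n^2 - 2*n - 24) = 1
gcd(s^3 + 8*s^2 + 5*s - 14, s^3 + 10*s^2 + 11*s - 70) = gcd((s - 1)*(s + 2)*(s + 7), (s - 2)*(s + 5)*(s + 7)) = s + 7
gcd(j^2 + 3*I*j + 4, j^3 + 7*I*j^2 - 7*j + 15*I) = j - I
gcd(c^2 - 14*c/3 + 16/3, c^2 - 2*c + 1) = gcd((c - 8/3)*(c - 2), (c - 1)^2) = 1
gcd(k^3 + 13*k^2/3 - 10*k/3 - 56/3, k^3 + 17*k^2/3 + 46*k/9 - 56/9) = k^2 + 19*k/3 + 28/3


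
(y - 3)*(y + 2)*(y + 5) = y^3 + 4*y^2 - 11*y - 30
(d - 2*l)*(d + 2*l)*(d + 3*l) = d^3 + 3*d^2*l - 4*d*l^2 - 12*l^3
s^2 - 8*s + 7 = (s - 7)*(s - 1)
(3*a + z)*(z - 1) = 3*a*z - 3*a + z^2 - z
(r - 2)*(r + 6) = r^2 + 4*r - 12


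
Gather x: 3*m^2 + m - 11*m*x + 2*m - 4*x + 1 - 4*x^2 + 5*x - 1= 3*m^2 + 3*m - 4*x^2 + x*(1 - 11*m)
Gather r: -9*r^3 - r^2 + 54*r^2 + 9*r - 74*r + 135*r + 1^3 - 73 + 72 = -9*r^3 + 53*r^2 + 70*r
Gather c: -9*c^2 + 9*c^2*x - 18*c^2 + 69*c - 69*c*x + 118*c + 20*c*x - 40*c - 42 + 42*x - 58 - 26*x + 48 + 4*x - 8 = c^2*(9*x - 27) + c*(147 - 49*x) + 20*x - 60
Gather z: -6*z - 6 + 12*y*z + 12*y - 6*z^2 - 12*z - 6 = 12*y - 6*z^2 + z*(12*y - 18) - 12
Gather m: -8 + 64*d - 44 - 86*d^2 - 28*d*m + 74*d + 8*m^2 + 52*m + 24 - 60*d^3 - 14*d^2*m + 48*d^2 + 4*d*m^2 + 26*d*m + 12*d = -60*d^3 - 38*d^2 + 150*d + m^2*(4*d + 8) + m*(-14*d^2 - 2*d + 52) - 28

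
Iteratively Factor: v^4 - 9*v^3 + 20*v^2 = (v - 4)*(v^3 - 5*v^2) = v*(v - 4)*(v^2 - 5*v) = v^2*(v - 4)*(v - 5)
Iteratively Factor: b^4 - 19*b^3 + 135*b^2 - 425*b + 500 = (b - 5)*(b^3 - 14*b^2 + 65*b - 100) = (b - 5)^2*(b^2 - 9*b + 20) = (b - 5)^3*(b - 4)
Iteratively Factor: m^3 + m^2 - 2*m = (m)*(m^2 + m - 2) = m*(m - 1)*(m + 2)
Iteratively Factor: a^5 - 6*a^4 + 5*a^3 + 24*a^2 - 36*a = (a)*(a^4 - 6*a^3 + 5*a^2 + 24*a - 36) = a*(a + 2)*(a^3 - 8*a^2 + 21*a - 18) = a*(a - 3)*(a + 2)*(a^2 - 5*a + 6) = a*(a - 3)^2*(a + 2)*(a - 2)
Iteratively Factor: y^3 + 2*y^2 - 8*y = (y)*(y^2 + 2*y - 8) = y*(y - 2)*(y + 4)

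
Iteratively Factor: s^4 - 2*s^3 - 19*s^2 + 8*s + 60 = (s + 2)*(s^3 - 4*s^2 - 11*s + 30) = (s + 2)*(s + 3)*(s^2 - 7*s + 10) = (s - 2)*(s + 2)*(s + 3)*(s - 5)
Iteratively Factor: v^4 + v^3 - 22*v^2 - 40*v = (v + 2)*(v^3 - v^2 - 20*v) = v*(v + 2)*(v^2 - v - 20) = v*(v + 2)*(v + 4)*(v - 5)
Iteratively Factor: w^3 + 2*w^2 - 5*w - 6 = (w - 2)*(w^2 + 4*w + 3) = (w - 2)*(w + 3)*(w + 1)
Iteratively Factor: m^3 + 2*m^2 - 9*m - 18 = (m + 3)*(m^2 - m - 6) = (m + 2)*(m + 3)*(m - 3)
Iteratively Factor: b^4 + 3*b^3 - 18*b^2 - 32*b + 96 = (b + 4)*(b^3 - b^2 - 14*b + 24) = (b - 2)*(b + 4)*(b^2 + b - 12) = (b - 3)*(b - 2)*(b + 4)*(b + 4)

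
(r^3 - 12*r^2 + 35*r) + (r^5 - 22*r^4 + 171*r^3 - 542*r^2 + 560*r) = r^5 - 22*r^4 + 172*r^3 - 554*r^2 + 595*r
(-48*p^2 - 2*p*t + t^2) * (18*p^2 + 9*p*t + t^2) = -864*p^4 - 468*p^3*t - 48*p^2*t^2 + 7*p*t^3 + t^4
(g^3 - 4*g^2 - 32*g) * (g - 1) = g^4 - 5*g^3 - 28*g^2 + 32*g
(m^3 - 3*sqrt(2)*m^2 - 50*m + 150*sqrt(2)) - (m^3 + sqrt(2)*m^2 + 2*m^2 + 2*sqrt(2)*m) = -4*sqrt(2)*m^2 - 2*m^2 - 50*m - 2*sqrt(2)*m + 150*sqrt(2)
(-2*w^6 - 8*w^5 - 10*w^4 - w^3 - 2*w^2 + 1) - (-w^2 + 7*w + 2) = -2*w^6 - 8*w^5 - 10*w^4 - w^3 - w^2 - 7*w - 1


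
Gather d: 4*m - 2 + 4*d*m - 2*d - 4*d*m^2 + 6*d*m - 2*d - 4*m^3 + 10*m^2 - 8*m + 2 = d*(-4*m^2 + 10*m - 4) - 4*m^3 + 10*m^2 - 4*m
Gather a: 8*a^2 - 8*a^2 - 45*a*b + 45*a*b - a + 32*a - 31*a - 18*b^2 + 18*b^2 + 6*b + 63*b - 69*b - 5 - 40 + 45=0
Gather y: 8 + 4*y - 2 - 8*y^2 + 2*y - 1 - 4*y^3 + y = -4*y^3 - 8*y^2 + 7*y + 5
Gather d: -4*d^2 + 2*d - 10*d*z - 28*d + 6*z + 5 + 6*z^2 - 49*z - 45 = -4*d^2 + d*(-10*z - 26) + 6*z^2 - 43*z - 40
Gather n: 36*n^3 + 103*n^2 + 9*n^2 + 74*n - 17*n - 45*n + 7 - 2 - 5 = 36*n^3 + 112*n^2 + 12*n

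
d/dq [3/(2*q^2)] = -3/q^3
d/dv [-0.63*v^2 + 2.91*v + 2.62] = 2.91 - 1.26*v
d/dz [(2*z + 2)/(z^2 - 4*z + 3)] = 2*(z^2 - 4*z - 2*(z - 2)*(z + 1) + 3)/(z^2 - 4*z + 3)^2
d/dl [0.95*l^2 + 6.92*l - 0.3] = 1.9*l + 6.92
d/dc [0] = 0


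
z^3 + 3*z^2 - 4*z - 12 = (z - 2)*(z + 2)*(z + 3)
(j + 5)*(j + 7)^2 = j^3 + 19*j^2 + 119*j + 245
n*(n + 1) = n^2 + n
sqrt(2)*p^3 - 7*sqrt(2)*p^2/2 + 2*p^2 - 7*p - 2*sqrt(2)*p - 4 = (p - 4)*(p + sqrt(2))*(sqrt(2)*p + sqrt(2)/2)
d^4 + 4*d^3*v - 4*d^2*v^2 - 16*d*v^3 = d*(d - 2*v)*(d + 2*v)*(d + 4*v)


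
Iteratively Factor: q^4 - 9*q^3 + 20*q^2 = (q - 4)*(q^3 - 5*q^2) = q*(q - 4)*(q^2 - 5*q) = q*(q - 5)*(q - 4)*(q)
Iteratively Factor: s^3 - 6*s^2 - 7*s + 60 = (s - 4)*(s^2 - 2*s - 15) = (s - 5)*(s - 4)*(s + 3)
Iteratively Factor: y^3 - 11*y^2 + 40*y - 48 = (y - 3)*(y^2 - 8*y + 16) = (y - 4)*(y - 3)*(y - 4)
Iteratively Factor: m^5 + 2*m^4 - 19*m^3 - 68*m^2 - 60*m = (m + 3)*(m^4 - m^3 - 16*m^2 - 20*m) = (m - 5)*(m + 3)*(m^3 + 4*m^2 + 4*m) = (m - 5)*(m + 2)*(m + 3)*(m^2 + 2*m) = m*(m - 5)*(m + 2)*(m + 3)*(m + 2)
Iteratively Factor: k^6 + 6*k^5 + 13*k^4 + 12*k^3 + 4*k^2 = (k + 1)*(k^5 + 5*k^4 + 8*k^3 + 4*k^2) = (k + 1)^2*(k^4 + 4*k^3 + 4*k^2) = k*(k + 1)^2*(k^3 + 4*k^2 + 4*k) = k*(k + 1)^2*(k + 2)*(k^2 + 2*k) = k^2*(k + 1)^2*(k + 2)*(k + 2)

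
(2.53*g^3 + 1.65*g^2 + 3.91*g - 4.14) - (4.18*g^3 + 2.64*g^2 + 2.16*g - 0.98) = -1.65*g^3 - 0.99*g^2 + 1.75*g - 3.16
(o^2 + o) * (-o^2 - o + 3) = -o^4 - 2*o^3 + 2*o^2 + 3*o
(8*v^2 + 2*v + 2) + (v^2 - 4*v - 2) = 9*v^2 - 2*v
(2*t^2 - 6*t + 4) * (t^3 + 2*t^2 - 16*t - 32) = 2*t^5 - 2*t^4 - 40*t^3 + 40*t^2 + 128*t - 128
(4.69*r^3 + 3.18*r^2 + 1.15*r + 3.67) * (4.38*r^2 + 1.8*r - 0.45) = 20.5422*r^5 + 22.3704*r^4 + 8.6505*r^3 + 16.7136*r^2 + 6.0885*r - 1.6515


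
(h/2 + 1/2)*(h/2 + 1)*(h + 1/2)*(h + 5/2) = h^4/4 + 3*h^3/2 + 49*h^2/16 + 39*h/16 + 5/8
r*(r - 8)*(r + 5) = r^3 - 3*r^2 - 40*r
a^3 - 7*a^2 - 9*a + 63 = (a - 7)*(a - 3)*(a + 3)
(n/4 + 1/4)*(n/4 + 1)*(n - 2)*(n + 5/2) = n^4/16 + 11*n^3/32 + 3*n^2/32 - 23*n/16 - 5/4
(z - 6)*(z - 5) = z^2 - 11*z + 30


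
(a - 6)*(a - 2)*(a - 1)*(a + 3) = a^4 - 6*a^3 - 7*a^2 + 48*a - 36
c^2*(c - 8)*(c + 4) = c^4 - 4*c^3 - 32*c^2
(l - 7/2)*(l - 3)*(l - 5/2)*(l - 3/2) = l^4 - 21*l^3/2 + 161*l^2/4 - 531*l/8 + 315/8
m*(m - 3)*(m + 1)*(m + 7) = m^4 + 5*m^3 - 17*m^2 - 21*m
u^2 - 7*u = u*(u - 7)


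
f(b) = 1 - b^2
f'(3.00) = -6.00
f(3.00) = -8.00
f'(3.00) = -6.00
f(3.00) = -8.00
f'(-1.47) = 2.94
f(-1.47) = -1.16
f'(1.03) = -2.06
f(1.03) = -0.06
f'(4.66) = -9.32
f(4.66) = -20.72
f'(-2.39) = 4.78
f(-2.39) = -4.71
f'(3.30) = -6.60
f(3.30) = -9.89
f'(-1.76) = 3.52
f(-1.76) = -2.10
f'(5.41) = -10.82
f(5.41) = -28.27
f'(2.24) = -4.48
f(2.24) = -4.02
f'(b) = -2*b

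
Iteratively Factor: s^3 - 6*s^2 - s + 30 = (s + 2)*(s^2 - 8*s + 15) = (s - 5)*(s + 2)*(s - 3)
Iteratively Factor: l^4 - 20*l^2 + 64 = (l - 4)*(l^3 + 4*l^2 - 4*l - 16) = (l - 4)*(l + 2)*(l^2 + 2*l - 8) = (l - 4)*(l + 2)*(l + 4)*(l - 2)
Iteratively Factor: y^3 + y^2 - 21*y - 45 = (y - 5)*(y^2 + 6*y + 9) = (y - 5)*(y + 3)*(y + 3)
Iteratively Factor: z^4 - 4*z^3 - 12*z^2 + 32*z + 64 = (z + 2)*(z^3 - 6*z^2 + 32) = (z - 4)*(z + 2)*(z^2 - 2*z - 8) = (z - 4)^2*(z + 2)*(z + 2)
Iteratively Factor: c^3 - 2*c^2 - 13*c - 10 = (c + 1)*(c^2 - 3*c - 10) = (c - 5)*(c + 1)*(c + 2)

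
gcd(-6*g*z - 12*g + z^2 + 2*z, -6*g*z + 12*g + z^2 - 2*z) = -6*g + z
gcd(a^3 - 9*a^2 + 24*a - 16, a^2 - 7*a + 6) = a - 1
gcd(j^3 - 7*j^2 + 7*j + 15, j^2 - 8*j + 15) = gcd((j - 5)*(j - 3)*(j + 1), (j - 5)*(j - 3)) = j^2 - 8*j + 15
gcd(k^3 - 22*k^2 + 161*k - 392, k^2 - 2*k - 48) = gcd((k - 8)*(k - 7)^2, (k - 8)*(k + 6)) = k - 8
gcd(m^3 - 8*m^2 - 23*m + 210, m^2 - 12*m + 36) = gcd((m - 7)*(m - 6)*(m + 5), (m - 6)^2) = m - 6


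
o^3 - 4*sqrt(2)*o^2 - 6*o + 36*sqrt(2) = (o - 3*sqrt(2))^2*(o + 2*sqrt(2))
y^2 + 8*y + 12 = (y + 2)*(y + 6)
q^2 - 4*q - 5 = (q - 5)*(q + 1)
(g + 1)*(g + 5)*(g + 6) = g^3 + 12*g^2 + 41*g + 30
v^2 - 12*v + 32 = (v - 8)*(v - 4)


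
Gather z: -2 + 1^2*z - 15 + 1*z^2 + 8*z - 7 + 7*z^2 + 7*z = 8*z^2 + 16*z - 24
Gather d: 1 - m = 1 - m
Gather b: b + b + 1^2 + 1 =2*b + 2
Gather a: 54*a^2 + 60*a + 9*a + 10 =54*a^2 + 69*a + 10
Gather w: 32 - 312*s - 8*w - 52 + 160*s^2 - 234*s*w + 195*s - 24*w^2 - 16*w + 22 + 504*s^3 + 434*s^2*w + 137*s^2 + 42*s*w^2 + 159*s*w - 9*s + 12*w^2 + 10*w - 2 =504*s^3 + 297*s^2 - 126*s + w^2*(42*s - 12) + w*(434*s^2 - 75*s - 14)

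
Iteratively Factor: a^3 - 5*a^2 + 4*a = (a - 1)*(a^2 - 4*a) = (a - 4)*(a - 1)*(a)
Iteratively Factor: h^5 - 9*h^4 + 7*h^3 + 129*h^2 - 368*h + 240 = (h + 4)*(h^4 - 13*h^3 + 59*h^2 - 107*h + 60) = (h - 1)*(h + 4)*(h^3 - 12*h^2 + 47*h - 60) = (h - 4)*(h - 1)*(h + 4)*(h^2 - 8*h + 15) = (h - 4)*(h - 3)*(h - 1)*(h + 4)*(h - 5)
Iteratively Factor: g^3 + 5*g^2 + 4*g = (g + 4)*(g^2 + g) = (g + 1)*(g + 4)*(g)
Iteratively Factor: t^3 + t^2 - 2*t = (t)*(t^2 + t - 2) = t*(t - 1)*(t + 2)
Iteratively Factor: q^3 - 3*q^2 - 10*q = (q - 5)*(q^2 + 2*q) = q*(q - 5)*(q + 2)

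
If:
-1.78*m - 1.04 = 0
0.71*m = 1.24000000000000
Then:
No Solution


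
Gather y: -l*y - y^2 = -l*y - y^2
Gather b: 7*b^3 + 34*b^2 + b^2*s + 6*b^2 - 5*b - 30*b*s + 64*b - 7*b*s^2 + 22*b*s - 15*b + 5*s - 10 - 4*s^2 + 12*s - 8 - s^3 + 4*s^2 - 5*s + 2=7*b^3 + b^2*(s + 40) + b*(-7*s^2 - 8*s + 44) - s^3 + 12*s - 16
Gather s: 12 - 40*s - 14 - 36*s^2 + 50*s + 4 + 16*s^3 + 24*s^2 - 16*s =16*s^3 - 12*s^2 - 6*s + 2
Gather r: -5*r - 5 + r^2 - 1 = r^2 - 5*r - 6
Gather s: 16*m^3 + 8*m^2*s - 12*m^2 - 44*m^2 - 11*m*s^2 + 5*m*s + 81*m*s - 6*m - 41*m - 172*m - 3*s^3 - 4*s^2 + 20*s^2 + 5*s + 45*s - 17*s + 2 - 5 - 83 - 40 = 16*m^3 - 56*m^2 - 219*m - 3*s^3 + s^2*(16 - 11*m) + s*(8*m^2 + 86*m + 33) - 126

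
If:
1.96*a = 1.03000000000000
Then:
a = 0.53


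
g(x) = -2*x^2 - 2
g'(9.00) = -36.00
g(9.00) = -164.00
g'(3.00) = -12.00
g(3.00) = -20.00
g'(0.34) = -1.36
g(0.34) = -2.23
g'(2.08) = -8.32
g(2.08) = -10.65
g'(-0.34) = 1.36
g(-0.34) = -2.23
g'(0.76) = -3.04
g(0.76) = -3.16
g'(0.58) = -2.32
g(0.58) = -2.67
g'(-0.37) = 1.48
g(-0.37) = -2.27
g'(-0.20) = 0.80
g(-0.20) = -2.08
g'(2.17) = -8.68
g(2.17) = -11.42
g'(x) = -4*x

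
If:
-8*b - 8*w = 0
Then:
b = -w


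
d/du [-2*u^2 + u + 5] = 1 - 4*u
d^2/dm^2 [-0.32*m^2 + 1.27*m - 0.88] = -0.640000000000000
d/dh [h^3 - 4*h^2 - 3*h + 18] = 3*h^2 - 8*h - 3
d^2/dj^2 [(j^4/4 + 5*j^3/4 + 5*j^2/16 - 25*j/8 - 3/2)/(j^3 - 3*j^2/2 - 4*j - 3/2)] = 15*(2*j^3 + 3*j^2 + 12*j - 5)/(4*(j^6 - 6*j^5 + 3*j^4 + 28*j^3 - 9*j^2 - 54*j - 27))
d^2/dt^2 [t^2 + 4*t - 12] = 2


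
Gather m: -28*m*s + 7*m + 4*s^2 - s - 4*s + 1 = m*(7 - 28*s) + 4*s^2 - 5*s + 1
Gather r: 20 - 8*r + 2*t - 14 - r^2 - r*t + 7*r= -r^2 + r*(-t - 1) + 2*t + 6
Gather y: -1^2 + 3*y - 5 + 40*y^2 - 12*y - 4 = 40*y^2 - 9*y - 10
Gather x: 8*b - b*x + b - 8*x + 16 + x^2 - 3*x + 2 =9*b + x^2 + x*(-b - 11) + 18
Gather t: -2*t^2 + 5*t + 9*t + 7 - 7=-2*t^2 + 14*t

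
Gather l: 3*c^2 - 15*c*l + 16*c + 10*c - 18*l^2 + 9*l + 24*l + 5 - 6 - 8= 3*c^2 + 26*c - 18*l^2 + l*(33 - 15*c) - 9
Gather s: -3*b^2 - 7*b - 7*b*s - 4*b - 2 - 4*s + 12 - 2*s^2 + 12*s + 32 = -3*b^2 - 11*b - 2*s^2 + s*(8 - 7*b) + 42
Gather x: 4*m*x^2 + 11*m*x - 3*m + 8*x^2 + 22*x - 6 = -3*m + x^2*(4*m + 8) + x*(11*m + 22) - 6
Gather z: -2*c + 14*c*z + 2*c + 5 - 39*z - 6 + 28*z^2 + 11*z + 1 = 28*z^2 + z*(14*c - 28)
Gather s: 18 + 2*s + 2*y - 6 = 2*s + 2*y + 12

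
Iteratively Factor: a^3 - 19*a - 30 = (a - 5)*(a^2 + 5*a + 6) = (a - 5)*(a + 2)*(a + 3)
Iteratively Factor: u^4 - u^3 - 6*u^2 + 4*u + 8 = (u + 1)*(u^3 - 2*u^2 - 4*u + 8) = (u - 2)*(u + 1)*(u^2 - 4) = (u - 2)*(u + 1)*(u + 2)*(u - 2)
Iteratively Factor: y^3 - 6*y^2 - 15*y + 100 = (y + 4)*(y^2 - 10*y + 25) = (y - 5)*(y + 4)*(y - 5)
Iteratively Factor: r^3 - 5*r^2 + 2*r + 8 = (r - 4)*(r^2 - r - 2) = (r - 4)*(r - 2)*(r + 1)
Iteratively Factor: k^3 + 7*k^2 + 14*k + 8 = (k + 2)*(k^2 + 5*k + 4) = (k + 1)*(k + 2)*(k + 4)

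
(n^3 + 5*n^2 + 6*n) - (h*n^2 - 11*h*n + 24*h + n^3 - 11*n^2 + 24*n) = -h*n^2 + 11*h*n - 24*h + 16*n^2 - 18*n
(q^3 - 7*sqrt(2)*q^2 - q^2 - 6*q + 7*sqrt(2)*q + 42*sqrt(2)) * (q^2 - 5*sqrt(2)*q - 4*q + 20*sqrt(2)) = q^5 - 12*sqrt(2)*q^4 - 5*q^4 + 68*q^3 + 60*sqrt(2)*q^3 - 326*q^2 + 24*sqrt(2)*q^2 - 288*sqrt(2)*q - 140*q + 1680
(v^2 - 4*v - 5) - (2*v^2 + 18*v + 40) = -v^2 - 22*v - 45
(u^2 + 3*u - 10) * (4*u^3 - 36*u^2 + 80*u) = 4*u^5 - 24*u^4 - 68*u^3 + 600*u^2 - 800*u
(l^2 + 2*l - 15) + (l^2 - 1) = 2*l^2 + 2*l - 16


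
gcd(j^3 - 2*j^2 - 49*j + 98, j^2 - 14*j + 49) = j - 7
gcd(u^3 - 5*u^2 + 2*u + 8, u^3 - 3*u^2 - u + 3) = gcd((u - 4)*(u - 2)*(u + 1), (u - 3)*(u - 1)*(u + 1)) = u + 1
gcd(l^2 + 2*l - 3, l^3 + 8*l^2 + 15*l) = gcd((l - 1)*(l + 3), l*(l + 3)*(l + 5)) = l + 3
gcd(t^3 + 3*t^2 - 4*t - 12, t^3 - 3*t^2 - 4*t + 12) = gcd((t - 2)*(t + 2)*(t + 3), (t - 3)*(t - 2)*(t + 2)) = t^2 - 4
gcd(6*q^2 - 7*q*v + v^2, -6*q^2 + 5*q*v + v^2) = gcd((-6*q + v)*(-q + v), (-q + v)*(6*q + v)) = q - v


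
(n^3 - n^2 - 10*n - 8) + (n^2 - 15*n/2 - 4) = n^3 - 35*n/2 - 12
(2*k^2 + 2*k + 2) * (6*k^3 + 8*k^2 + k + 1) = 12*k^5 + 28*k^4 + 30*k^3 + 20*k^2 + 4*k + 2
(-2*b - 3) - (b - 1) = -3*b - 2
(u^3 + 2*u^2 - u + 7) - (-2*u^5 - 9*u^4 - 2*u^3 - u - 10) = 2*u^5 + 9*u^4 + 3*u^3 + 2*u^2 + 17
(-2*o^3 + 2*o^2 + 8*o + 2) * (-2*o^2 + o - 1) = 4*o^5 - 6*o^4 - 12*o^3 + 2*o^2 - 6*o - 2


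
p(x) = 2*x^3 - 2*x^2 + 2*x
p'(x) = 6*x^2 - 4*x + 2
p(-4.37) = -213.84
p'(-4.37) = 134.06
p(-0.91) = -4.98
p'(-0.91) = 10.61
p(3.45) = 65.22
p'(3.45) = 59.62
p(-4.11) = -180.86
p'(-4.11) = 119.79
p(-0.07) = -0.15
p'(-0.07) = 2.31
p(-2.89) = -70.76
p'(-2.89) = 63.67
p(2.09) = 13.70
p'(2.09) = 19.85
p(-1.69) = -18.75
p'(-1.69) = 25.90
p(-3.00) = -78.00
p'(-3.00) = 68.00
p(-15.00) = -7230.00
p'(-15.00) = 1412.00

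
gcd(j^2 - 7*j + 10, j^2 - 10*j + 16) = j - 2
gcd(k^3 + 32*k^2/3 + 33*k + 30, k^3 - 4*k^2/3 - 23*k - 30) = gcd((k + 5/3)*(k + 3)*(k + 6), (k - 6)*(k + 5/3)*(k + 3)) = k^2 + 14*k/3 + 5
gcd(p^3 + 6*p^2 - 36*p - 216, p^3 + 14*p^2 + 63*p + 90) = p + 6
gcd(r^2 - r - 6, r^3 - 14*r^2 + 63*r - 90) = r - 3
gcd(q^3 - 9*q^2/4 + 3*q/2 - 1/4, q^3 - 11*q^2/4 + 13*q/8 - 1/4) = q - 1/4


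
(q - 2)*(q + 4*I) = q^2 - 2*q + 4*I*q - 8*I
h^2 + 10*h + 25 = (h + 5)^2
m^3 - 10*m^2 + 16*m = m*(m - 8)*(m - 2)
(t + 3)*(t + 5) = t^2 + 8*t + 15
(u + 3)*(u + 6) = u^2 + 9*u + 18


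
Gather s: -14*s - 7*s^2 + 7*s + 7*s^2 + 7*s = 0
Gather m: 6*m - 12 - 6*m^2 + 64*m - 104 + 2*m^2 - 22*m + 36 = -4*m^2 + 48*m - 80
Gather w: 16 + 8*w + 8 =8*w + 24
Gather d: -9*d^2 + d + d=-9*d^2 + 2*d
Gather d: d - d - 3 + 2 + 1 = 0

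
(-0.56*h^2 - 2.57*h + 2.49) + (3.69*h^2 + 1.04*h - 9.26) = 3.13*h^2 - 1.53*h - 6.77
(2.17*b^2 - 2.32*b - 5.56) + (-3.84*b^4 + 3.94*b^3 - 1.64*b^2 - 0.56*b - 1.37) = -3.84*b^4 + 3.94*b^3 + 0.53*b^2 - 2.88*b - 6.93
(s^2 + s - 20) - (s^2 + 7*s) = -6*s - 20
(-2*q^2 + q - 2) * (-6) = 12*q^2 - 6*q + 12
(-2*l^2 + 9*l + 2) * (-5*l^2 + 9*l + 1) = 10*l^4 - 63*l^3 + 69*l^2 + 27*l + 2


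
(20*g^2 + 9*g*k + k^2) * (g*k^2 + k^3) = 20*g^3*k^2 + 29*g^2*k^3 + 10*g*k^4 + k^5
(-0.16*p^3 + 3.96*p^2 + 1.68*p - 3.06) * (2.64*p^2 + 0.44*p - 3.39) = -0.4224*p^5 + 10.384*p^4 + 6.72*p^3 - 20.7636*p^2 - 7.0416*p + 10.3734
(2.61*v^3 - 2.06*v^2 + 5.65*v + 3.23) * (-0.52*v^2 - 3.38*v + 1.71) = -1.3572*v^5 - 7.7506*v^4 + 8.4879*v^3 - 24.2992*v^2 - 1.2559*v + 5.5233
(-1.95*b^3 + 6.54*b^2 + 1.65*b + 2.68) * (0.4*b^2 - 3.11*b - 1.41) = -0.78*b^5 + 8.6805*b^4 - 16.9299*b^3 - 13.2809*b^2 - 10.6613*b - 3.7788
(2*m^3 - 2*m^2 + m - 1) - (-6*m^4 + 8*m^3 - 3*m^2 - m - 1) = 6*m^4 - 6*m^3 + m^2 + 2*m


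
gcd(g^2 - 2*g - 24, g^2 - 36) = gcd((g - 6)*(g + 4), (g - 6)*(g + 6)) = g - 6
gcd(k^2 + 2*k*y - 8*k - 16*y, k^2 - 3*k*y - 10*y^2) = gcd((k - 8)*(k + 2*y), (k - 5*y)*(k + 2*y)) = k + 2*y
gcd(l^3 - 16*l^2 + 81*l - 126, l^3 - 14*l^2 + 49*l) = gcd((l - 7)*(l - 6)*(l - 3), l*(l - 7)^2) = l - 7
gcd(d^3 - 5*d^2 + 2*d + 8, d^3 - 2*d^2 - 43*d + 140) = d - 4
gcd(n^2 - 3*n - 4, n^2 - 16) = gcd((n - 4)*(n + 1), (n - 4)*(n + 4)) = n - 4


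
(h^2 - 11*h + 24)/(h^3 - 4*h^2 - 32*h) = (h - 3)/(h*(h + 4))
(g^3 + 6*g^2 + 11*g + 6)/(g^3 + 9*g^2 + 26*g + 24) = (g + 1)/(g + 4)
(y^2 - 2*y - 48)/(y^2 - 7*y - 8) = (y + 6)/(y + 1)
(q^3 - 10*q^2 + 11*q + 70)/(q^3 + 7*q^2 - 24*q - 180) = (q^2 - 5*q - 14)/(q^2 + 12*q + 36)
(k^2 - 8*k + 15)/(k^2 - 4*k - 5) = (k - 3)/(k + 1)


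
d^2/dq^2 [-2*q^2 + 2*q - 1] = -4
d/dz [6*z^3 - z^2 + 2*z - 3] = 18*z^2 - 2*z + 2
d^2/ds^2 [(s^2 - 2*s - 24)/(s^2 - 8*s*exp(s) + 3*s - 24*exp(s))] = 2*((2*(s - 1)*(8*s*exp(s) - 2*s + 32*exp(s) - 3) - (-s^2 + 2*s + 24)*(4*s*exp(s) + 20*exp(s) - 1))*(s^2 - 8*s*exp(s) + 3*s - 24*exp(s)) - (-s^2 + 2*s + 24)*(8*s*exp(s) - 2*s + 32*exp(s) - 3)^2 + (s^2 - 8*s*exp(s) + 3*s - 24*exp(s))^2)/(s^2 - 8*s*exp(s) + 3*s - 24*exp(s))^3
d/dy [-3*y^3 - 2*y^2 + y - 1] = -9*y^2 - 4*y + 1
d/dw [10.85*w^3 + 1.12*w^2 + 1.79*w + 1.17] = 32.55*w^2 + 2.24*w + 1.79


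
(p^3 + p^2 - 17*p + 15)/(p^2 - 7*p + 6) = (p^2 + 2*p - 15)/(p - 6)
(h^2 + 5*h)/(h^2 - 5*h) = (h + 5)/(h - 5)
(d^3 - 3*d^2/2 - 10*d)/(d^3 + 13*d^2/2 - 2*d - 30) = d*(d - 4)/(d^2 + 4*d - 12)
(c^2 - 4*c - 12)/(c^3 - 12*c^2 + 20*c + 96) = 1/(c - 8)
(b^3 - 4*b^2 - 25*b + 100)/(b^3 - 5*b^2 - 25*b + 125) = (b - 4)/(b - 5)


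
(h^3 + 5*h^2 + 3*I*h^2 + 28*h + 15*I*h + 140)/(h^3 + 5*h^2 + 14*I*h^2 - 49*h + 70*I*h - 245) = (h - 4*I)/(h + 7*I)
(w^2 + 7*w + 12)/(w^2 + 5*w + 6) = (w + 4)/(w + 2)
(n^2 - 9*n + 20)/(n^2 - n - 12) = (n - 5)/(n + 3)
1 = 1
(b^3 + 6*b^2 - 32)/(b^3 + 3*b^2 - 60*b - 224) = (b^2 + 2*b - 8)/(b^2 - b - 56)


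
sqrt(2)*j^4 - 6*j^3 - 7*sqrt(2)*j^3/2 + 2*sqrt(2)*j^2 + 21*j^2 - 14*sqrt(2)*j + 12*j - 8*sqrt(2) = (j - 4)*(j - 2*sqrt(2))*(j - sqrt(2))*(sqrt(2)*j + sqrt(2)/2)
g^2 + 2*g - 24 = (g - 4)*(g + 6)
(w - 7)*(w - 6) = w^2 - 13*w + 42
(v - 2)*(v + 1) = v^2 - v - 2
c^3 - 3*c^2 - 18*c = c*(c - 6)*(c + 3)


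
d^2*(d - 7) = d^3 - 7*d^2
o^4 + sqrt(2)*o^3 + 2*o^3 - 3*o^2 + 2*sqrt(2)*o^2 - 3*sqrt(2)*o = o*(o - 1)*(o + 3)*(o + sqrt(2))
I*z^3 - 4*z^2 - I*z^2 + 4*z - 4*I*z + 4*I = (z + 2*I)^2*(I*z - I)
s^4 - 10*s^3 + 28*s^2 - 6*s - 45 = (s - 5)*(s - 3)^2*(s + 1)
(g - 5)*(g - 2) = g^2 - 7*g + 10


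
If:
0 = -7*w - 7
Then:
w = -1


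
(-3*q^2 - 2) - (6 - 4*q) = -3*q^2 + 4*q - 8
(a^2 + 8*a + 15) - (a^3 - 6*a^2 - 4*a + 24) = -a^3 + 7*a^2 + 12*a - 9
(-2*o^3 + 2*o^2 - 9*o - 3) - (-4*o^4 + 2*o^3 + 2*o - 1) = 4*o^4 - 4*o^3 + 2*o^2 - 11*o - 2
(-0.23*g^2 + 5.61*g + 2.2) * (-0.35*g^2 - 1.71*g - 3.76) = 0.0805*g^4 - 1.5702*g^3 - 9.4983*g^2 - 24.8556*g - 8.272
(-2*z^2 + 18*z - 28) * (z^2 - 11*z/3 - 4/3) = -2*z^4 + 76*z^3/3 - 274*z^2/3 + 236*z/3 + 112/3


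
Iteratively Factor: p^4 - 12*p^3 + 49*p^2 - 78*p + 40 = (p - 2)*(p^3 - 10*p^2 + 29*p - 20) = (p - 4)*(p - 2)*(p^2 - 6*p + 5) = (p - 4)*(p - 2)*(p - 1)*(p - 5)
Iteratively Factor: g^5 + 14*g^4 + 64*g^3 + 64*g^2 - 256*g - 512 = (g + 4)*(g^4 + 10*g^3 + 24*g^2 - 32*g - 128) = (g + 4)^2*(g^3 + 6*g^2 - 32) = (g + 4)^3*(g^2 + 2*g - 8) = (g - 2)*(g + 4)^3*(g + 4)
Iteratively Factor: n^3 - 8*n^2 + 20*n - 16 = (n - 2)*(n^2 - 6*n + 8) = (n - 2)^2*(n - 4)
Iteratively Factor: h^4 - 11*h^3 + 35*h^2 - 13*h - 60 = (h - 5)*(h^3 - 6*h^2 + 5*h + 12) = (h - 5)*(h - 4)*(h^2 - 2*h - 3) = (h - 5)*(h - 4)*(h + 1)*(h - 3)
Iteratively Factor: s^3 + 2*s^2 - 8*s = (s + 4)*(s^2 - 2*s) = (s - 2)*(s + 4)*(s)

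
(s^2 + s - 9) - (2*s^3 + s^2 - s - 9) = -2*s^3 + 2*s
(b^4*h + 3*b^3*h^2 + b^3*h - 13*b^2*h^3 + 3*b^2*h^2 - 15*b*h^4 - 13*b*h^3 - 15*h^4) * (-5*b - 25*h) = -5*b^5*h - 40*b^4*h^2 - 5*b^4*h - 10*b^3*h^3 - 40*b^3*h^2 + 400*b^2*h^4 - 10*b^2*h^3 + 375*b*h^5 + 400*b*h^4 + 375*h^5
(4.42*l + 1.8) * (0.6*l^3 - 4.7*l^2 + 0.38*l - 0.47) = 2.652*l^4 - 19.694*l^3 - 6.7804*l^2 - 1.3934*l - 0.846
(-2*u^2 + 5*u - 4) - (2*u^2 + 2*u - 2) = -4*u^2 + 3*u - 2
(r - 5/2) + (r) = 2*r - 5/2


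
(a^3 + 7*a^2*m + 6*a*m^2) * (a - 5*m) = a^4 + 2*a^3*m - 29*a^2*m^2 - 30*a*m^3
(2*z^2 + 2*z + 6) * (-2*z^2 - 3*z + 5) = -4*z^4 - 10*z^3 - 8*z^2 - 8*z + 30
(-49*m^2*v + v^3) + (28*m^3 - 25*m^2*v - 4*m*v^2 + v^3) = 28*m^3 - 74*m^2*v - 4*m*v^2 + 2*v^3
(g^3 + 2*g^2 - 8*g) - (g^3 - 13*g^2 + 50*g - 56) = 15*g^2 - 58*g + 56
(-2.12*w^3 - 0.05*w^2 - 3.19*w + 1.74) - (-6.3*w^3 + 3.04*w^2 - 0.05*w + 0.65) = 4.18*w^3 - 3.09*w^2 - 3.14*w + 1.09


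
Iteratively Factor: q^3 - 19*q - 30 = (q - 5)*(q^2 + 5*q + 6) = (q - 5)*(q + 3)*(q + 2)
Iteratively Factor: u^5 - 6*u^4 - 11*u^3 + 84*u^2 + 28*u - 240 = (u + 2)*(u^4 - 8*u^3 + 5*u^2 + 74*u - 120) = (u - 2)*(u + 2)*(u^3 - 6*u^2 - 7*u + 60) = (u - 5)*(u - 2)*(u + 2)*(u^2 - u - 12) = (u - 5)*(u - 2)*(u + 2)*(u + 3)*(u - 4)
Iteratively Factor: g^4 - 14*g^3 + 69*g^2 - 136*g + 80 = (g - 1)*(g^3 - 13*g^2 + 56*g - 80) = (g - 5)*(g - 1)*(g^2 - 8*g + 16) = (g - 5)*(g - 4)*(g - 1)*(g - 4)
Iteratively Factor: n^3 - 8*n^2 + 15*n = (n)*(n^2 - 8*n + 15) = n*(n - 3)*(n - 5)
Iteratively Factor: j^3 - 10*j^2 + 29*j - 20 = (j - 5)*(j^2 - 5*j + 4) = (j - 5)*(j - 4)*(j - 1)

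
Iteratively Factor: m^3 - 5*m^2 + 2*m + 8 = (m - 2)*(m^2 - 3*m - 4) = (m - 4)*(m - 2)*(m + 1)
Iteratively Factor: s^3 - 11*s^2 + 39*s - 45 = (s - 3)*(s^2 - 8*s + 15) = (s - 3)^2*(s - 5)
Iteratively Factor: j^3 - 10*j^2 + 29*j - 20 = (j - 4)*(j^2 - 6*j + 5) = (j - 4)*(j - 1)*(j - 5)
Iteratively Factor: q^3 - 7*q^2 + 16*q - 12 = (q - 3)*(q^2 - 4*q + 4) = (q - 3)*(q - 2)*(q - 2)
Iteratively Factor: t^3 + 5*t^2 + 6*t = (t)*(t^2 + 5*t + 6) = t*(t + 2)*(t + 3)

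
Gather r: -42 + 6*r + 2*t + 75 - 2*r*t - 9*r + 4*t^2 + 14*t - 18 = r*(-2*t - 3) + 4*t^2 + 16*t + 15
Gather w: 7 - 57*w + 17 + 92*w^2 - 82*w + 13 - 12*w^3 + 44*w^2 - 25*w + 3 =-12*w^3 + 136*w^2 - 164*w + 40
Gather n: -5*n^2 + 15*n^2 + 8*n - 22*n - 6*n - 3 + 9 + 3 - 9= 10*n^2 - 20*n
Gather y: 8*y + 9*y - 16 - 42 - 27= 17*y - 85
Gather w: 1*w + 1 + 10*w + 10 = 11*w + 11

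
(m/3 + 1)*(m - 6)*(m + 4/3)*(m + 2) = m^4/3 + m^3/9 - 76*m^2/9 - 68*m/3 - 16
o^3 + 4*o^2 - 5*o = o*(o - 1)*(o + 5)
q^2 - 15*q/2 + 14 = (q - 4)*(q - 7/2)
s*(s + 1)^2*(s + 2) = s^4 + 4*s^3 + 5*s^2 + 2*s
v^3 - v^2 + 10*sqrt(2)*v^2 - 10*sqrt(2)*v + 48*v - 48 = (v - 1)*(v + 4*sqrt(2))*(v + 6*sqrt(2))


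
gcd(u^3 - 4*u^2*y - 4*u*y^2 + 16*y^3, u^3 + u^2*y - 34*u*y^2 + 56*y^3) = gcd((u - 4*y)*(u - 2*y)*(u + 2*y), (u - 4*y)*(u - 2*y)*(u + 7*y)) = u^2 - 6*u*y + 8*y^2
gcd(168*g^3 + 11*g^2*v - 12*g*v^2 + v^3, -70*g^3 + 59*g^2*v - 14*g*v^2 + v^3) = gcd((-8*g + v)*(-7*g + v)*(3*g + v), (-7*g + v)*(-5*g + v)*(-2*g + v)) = -7*g + v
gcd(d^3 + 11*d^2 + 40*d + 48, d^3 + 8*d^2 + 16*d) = d^2 + 8*d + 16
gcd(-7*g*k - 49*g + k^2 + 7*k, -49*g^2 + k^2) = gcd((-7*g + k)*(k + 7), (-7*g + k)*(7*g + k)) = 7*g - k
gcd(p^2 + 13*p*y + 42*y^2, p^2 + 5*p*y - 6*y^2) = p + 6*y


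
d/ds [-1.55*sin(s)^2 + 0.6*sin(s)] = (0.6 - 3.1*sin(s))*cos(s)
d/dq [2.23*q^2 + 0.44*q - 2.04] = 4.46*q + 0.44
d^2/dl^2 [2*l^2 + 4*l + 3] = 4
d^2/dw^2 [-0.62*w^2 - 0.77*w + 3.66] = -1.24000000000000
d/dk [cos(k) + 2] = -sin(k)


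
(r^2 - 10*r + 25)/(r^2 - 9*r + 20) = (r - 5)/(r - 4)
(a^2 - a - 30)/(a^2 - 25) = (a - 6)/(a - 5)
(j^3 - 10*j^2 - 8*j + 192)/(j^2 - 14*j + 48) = j + 4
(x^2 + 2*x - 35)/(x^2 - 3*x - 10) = (x + 7)/(x + 2)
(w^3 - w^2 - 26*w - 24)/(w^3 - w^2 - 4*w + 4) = (w^3 - w^2 - 26*w - 24)/(w^3 - w^2 - 4*w + 4)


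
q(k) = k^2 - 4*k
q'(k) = 2*k - 4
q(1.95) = -4.00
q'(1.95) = -0.10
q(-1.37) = 7.36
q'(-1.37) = -6.74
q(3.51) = -1.72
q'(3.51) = 3.02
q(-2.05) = 12.40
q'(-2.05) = -8.10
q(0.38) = -1.38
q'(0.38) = -3.24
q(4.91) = 4.47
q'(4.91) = 5.82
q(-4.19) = 34.32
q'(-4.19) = -12.38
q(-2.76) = 18.66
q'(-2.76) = -9.52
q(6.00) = 12.00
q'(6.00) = 8.00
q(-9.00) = 117.00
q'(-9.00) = -22.00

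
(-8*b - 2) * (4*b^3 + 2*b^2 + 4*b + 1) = -32*b^4 - 24*b^3 - 36*b^2 - 16*b - 2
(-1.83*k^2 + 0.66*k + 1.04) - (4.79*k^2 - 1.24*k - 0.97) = -6.62*k^2 + 1.9*k + 2.01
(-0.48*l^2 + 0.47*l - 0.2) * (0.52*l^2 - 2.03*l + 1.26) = -0.2496*l^4 + 1.2188*l^3 - 1.6629*l^2 + 0.9982*l - 0.252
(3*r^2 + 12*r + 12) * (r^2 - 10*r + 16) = 3*r^4 - 18*r^3 - 60*r^2 + 72*r + 192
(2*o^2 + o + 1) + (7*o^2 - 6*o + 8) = 9*o^2 - 5*o + 9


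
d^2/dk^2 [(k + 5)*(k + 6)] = 2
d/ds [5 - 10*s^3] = -30*s^2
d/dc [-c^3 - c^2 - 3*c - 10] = -3*c^2 - 2*c - 3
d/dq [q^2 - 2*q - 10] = 2*q - 2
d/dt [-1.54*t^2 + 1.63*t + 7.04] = 1.63 - 3.08*t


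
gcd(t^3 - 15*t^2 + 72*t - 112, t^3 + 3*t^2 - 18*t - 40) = t - 4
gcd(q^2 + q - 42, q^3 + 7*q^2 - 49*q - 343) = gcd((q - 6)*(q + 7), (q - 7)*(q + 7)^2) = q + 7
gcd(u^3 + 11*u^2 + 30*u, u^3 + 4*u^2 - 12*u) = u^2 + 6*u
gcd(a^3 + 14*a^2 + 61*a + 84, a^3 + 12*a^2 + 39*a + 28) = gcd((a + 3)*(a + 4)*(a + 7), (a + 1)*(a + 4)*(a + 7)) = a^2 + 11*a + 28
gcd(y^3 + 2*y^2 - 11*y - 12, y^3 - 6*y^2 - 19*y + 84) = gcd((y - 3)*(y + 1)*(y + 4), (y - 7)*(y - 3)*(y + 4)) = y^2 + y - 12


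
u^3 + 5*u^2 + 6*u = u*(u + 2)*(u + 3)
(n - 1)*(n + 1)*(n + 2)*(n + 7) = n^4 + 9*n^3 + 13*n^2 - 9*n - 14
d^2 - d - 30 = (d - 6)*(d + 5)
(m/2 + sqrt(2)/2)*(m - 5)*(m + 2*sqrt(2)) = m^3/2 - 5*m^2/2 + 3*sqrt(2)*m^2/2 - 15*sqrt(2)*m/2 + 2*m - 10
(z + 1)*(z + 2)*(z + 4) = z^3 + 7*z^2 + 14*z + 8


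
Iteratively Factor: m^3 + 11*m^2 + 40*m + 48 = (m + 4)*(m^2 + 7*m + 12) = (m + 3)*(m + 4)*(m + 4)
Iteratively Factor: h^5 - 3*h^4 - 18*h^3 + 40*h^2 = (h - 5)*(h^4 + 2*h^3 - 8*h^2) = (h - 5)*(h - 2)*(h^3 + 4*h^2) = h*(h - 5)*(h - 2)*(h^2 + 4*h) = h*(h - 5)*(h - 2)*(h + 4)*(h)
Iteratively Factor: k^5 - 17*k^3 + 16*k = (k + 1)*(k^4 - k^3 - 16*k^2 + 16*k) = k*(k + 1)*(k^3 - k^2 - 16*k + 16) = k*(k + 1)*(k + 4)*(k^2 - 5*k + 4) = k*(k - 4)*(k + 1)*(k + 4)*(k - 1)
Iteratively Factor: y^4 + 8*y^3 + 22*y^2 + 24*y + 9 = (y + 1)*(y^3 + 7*y^2 + 15*y + 9) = (y + 1)*(y + 3)*(y^2 + 4*y + 3) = (y + 1)*(y + 3)^2*(y + 1)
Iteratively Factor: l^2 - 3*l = (l - 3)*(l)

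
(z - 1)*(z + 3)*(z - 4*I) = z^3 + 2*z^2 - 4*I*z^2 - 3*z - 8*I*z + 12*I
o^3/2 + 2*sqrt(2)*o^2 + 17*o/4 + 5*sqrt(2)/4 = (o/2 + sqrt(2)/2)*(o + sqrt(2)/2)*(o + 5*sqrt(2)/2)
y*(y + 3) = y^2 + 3*y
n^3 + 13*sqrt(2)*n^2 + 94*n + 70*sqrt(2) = (n + sqrt(2))*(n + 5*sqrt(2))*(n + 7*sqrt(2))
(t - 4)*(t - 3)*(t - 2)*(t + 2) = t^4 - 7*t^3 + 8*t^2 + 28*t - 48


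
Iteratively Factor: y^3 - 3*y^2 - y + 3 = (y - 3)*(y^2 - 1) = (y - 3)*(y - 1)*(y + 1)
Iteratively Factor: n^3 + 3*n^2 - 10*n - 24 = (n + 4)*(n^2 - n - 6) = (n - 3)*(n + 4)*(n + 2)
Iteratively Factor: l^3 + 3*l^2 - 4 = (l + 2)*(l^2 + l - 2) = (l - 1)*(l + 2)*(l + 2)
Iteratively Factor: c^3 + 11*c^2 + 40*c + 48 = (c + 4)*(c^2 + 7*c + 12) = (c + 4)^2*(c + 3)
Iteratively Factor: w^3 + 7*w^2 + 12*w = (w + 3)*(w^2 + 4*w) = (w + 3)*(w + 4)*(w)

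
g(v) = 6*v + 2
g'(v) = 6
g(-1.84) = -9.04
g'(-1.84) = 6.00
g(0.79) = 6.74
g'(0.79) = 6.00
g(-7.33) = -41.98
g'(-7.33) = 6.00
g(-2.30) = -11.80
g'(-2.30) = 6.00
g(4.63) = 29.78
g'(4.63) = 6.00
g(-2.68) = -14.08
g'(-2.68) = 6.00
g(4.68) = 30.08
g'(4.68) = 6.00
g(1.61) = 11.66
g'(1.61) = 6.00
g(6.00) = 38.00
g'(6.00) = 6.00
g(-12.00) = -70.00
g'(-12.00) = 6.00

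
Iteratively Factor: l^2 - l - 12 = (l - 4)*(l + 3)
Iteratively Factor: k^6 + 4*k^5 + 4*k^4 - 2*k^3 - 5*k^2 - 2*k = (k + 2)*(k^5 + 2*k^4 - 2*k^2 - k) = (k + 1)*(k + 2)*(k^4 + k^3 - k^2 - k) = (k + 1)^2*(k + 2)*(k^3 - k) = (k - 1)*(k + 1)^2*(k + 2)*(k^2 + k) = (k - 1)*(k + 1)^3*(k + 2)*(k)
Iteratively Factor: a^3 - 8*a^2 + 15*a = (a - 5)*(a^2 - 3*a) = (a - 5)*(a - 3)*(a)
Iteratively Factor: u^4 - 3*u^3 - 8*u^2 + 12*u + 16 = (u - 4)*(u^3 + u^2 - 4*u - 4) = (u - 4)*(u + 2)*(u^2 - u - 2) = (u - 4)*(u + 1)*(u + 2)*(u - 2)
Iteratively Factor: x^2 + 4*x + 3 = (x + 1)*(x + 3)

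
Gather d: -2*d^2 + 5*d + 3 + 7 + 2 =-2*d^2 + 5*d + 12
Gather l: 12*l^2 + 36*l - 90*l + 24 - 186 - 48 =12*l^2 - 54*l - 210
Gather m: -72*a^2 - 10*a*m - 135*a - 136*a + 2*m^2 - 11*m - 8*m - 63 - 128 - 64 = -72*a^2 - 271*a + 2*m^2 + m*(-10*a - 19) - 255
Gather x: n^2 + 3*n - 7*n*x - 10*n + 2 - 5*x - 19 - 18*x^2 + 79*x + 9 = n^2 - 7*n - 18*x^2 + x*(74 - 7*n) - 8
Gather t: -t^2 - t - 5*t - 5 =-t^2 - 6*t - 5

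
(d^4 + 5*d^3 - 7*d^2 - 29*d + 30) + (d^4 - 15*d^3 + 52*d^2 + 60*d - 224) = 2*d^4 - 10*d^3 + 45*d^2 + 31*d - 194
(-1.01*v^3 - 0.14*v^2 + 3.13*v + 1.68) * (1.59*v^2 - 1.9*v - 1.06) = -1.6059*v^5 + 1.6964*v^4 + 6.3133*v^3 - 3.1274*v^2 - 6.5098*v - 1.7808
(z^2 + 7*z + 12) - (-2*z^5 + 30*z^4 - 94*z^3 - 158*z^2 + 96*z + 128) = 2*z^5 - 30*z^4 + 94*z^3 + 159*z^2 - 89*z - 116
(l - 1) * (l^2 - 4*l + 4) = l^3 - 5*l^2 + 8*l - 4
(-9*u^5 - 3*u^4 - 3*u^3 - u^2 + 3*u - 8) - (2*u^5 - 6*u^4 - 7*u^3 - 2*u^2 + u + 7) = -11*u^5 + 3*u^4 + 4*u^3 + u^2 + 2*u - 15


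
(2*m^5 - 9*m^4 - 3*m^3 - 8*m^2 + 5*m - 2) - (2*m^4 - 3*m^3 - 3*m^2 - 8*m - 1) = 2*m^5 - 11*m^4 - 5*m^2 + 13*m - 1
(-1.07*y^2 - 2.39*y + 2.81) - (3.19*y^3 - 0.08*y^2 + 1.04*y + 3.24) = -3.19*y^3 - 0.99*y^2 - 3.43*y - 0.43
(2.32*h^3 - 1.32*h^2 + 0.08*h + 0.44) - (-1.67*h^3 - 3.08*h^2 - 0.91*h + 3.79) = 3.99*h^3 + 1.76*h^2 + 0.99*h - 3.35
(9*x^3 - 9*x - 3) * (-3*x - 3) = -27*x^4 - 27*x^3 + 27*x^2 + 36*x + 9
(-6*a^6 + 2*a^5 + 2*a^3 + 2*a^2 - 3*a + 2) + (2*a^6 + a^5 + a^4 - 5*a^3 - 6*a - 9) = -4*a^6 + 3*a^5 + a^4 - 3*a^3 + 2*a^2 - 9*a - 7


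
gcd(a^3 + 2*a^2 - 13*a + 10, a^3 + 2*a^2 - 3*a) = a - 1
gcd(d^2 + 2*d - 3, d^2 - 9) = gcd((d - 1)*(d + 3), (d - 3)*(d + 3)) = d + 3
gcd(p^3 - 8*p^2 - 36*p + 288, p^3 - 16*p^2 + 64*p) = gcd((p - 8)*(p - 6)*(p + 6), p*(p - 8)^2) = p - 8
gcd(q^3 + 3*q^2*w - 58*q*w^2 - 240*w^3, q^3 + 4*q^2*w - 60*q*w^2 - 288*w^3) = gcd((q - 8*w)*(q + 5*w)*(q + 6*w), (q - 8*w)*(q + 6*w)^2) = q^2 - 2*q*w - 48*w^2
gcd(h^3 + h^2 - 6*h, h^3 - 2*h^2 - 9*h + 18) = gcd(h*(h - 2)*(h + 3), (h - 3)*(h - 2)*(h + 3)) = h^2 + h - 6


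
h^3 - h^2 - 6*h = h*(h - 3)*(h + 2)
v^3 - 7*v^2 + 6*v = v*(v - 6)*(v - 1)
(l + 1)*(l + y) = l^2 + l*y + l + y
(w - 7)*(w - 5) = w^2 - 12*w + 35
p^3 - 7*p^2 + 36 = (p - 6)*(p - 3)*(p + 2)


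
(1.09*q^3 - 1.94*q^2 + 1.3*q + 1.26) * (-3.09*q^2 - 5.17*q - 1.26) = -3.3681*q^5 + 0.359299999999999*q^4 + 4.6394*q^3 - 8.17*q^2 - 8.1522*q - 1.5876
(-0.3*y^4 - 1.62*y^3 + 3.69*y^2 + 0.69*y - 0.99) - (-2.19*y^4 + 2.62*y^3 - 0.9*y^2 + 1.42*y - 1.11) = 1.89*y^4 - 4.24*y^3 + 4.59*y^2 - 0.73*y + 0.12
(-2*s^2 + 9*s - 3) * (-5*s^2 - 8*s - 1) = 10*s^4 - 29*s^3 - 55*s^2 + 15*s + 3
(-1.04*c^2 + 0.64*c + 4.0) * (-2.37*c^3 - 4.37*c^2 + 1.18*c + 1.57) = 2.4648*c^5 + 3.028*c^4 - 13.504*c^3 - 18.3576*c^2 + 5.7248*c + 6.28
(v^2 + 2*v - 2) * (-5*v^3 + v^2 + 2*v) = -5*v^5 - 9*v^4 + 14*v^3 + 2*v^2 - 4*v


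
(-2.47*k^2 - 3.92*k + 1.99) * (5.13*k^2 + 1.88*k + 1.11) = -12.6711*k^4 - 24.7532*k^3 + 0.0974000000000004*k^2 - 0.610000000000001*k + 2.2089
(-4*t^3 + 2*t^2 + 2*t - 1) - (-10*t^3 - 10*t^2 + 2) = 6*t^3 + 12*t^2 + 2*t - 3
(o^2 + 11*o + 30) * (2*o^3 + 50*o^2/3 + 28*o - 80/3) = 2*o^5 + 116*o^4/3 + 814*o^3/3 + 2344*o^2/3 + 1640*o/3 - 800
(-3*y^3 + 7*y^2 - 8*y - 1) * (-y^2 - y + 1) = 3*y^5 - 4*y^4 - 2*y^3 + 16*y^2 - 7*y - 1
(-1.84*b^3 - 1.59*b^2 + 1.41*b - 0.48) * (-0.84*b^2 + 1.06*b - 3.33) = 1.5456*b^5 - 0.6148*b^4 + 3.2574*b^3 + 7.1925*b^2 - 5.2041*b + 1.5984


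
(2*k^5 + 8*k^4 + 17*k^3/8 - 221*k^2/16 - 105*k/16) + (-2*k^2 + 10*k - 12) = 2*k^5 + 8*k^4 + 17*k^3/8 - 253*k^2/16 + 55*k/16 - 12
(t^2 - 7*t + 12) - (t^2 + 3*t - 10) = 22 - 10*t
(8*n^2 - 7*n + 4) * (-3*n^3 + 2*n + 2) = -24*n^5 + 21*n^4 + 4*n^3 + 2*n^2 - 6*n + 8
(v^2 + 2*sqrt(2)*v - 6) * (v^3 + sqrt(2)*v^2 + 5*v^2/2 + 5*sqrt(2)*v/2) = v^5 + 5*v^4/2 + 3*sqrt(2)*v^4 - 2*v^3 + 15*sqrt(2)*v^3/2 - 6*sqrt(2)*v^2 - 5*v^2 - 15*sqrt(2)*v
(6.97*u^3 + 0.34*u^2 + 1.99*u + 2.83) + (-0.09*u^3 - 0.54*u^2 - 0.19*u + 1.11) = 6.88*u^3 - 0.2*u^2 + 1.8*u + 3.94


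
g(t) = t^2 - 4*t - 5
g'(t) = 2*t - 4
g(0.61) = -7.07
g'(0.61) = -2.78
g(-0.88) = -0.71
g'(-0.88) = -5.76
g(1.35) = -8.58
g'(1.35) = -1.30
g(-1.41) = 2.63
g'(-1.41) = -6.82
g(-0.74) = -1.49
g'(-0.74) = -5.48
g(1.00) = -8.00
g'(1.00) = -2.00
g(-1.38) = 2.42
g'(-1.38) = -6.76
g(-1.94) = 6.52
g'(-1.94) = -7.88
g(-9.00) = 112.00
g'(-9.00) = -22.00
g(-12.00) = 187.00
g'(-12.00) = -28.00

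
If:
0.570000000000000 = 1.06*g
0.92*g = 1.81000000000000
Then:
No Solution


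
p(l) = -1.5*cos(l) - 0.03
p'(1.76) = 1.47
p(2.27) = 0.94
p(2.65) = 1.29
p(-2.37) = 1.05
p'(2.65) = 0.71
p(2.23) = 0.89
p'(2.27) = 1.15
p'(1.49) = 1.50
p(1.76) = 0.25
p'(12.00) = -0.80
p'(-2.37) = -1.05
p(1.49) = -0.15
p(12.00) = -1.30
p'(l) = 1.5*sin(l)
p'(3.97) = -1.11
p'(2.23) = 1.19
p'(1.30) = 1.45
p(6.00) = -1.47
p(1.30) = -0.43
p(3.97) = 0.98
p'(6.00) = -0.42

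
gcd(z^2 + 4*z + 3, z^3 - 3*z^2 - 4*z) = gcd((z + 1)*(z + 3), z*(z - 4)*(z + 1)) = z + 1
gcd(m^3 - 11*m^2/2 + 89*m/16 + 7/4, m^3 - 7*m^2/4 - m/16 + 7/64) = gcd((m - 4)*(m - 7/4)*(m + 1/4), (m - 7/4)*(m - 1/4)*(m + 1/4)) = m^2 - 3*m/2 - 7/16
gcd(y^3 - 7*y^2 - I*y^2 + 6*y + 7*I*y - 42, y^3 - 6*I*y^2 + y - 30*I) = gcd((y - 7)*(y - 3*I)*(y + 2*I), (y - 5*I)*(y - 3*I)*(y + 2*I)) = y^2 - I*y + 6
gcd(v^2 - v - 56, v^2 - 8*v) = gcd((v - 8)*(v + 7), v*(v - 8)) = v - 8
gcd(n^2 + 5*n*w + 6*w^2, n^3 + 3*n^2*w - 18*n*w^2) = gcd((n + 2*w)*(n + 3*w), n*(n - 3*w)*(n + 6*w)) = 1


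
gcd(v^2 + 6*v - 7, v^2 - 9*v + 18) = 1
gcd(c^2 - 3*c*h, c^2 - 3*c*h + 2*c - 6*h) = c - 3*h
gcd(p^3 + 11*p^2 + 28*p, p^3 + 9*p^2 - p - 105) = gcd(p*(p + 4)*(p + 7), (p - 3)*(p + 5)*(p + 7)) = p + 7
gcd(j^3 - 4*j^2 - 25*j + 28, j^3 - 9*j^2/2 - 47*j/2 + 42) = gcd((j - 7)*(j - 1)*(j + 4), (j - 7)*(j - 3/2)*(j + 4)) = j^2 - 3*j - 28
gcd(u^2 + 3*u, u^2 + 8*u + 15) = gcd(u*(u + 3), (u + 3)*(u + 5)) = u + 3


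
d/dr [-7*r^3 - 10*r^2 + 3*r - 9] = -21*r^2 - 20*r + 3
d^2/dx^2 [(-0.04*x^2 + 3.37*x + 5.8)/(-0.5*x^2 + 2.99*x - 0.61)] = (-1.5654*x^3 - 8.7732*x^2 + 58.1931*x - 112.430478)/(0.125*x^6 - 2.2425*x^5 + 13.86765*x^4 - 32.202599*x^3 + 16.918533*x^2 - 3.337737*x + 0.226981)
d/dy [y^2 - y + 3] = 2*y - 1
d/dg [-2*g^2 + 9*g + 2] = 9 - 4*g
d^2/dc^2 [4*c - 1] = 0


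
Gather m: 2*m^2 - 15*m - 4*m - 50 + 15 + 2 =2*m^2 - 19*m - 33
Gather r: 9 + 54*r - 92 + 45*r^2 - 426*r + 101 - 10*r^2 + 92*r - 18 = 35*r^2 - 280*r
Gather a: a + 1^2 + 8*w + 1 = a + 8*w + 2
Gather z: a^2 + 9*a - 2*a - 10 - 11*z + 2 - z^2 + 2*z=a^2 + 7*a - z^2 - 9*z - 8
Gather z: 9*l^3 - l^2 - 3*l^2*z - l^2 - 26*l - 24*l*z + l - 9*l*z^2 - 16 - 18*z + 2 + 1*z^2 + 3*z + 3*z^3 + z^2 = 9*l^3 - 2*l^2 - 25*l + 3*z^3 + z^2*(2 - 9*l) + z*(-3*l^2 - 24*l - 15) - 14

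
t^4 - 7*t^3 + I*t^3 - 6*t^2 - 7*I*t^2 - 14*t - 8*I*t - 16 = (t - 8)*(t + 1)*(t - I)*(t + 2*I)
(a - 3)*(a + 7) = a^2 + 4*a - 21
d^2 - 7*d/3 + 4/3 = (d - 4/3)*(d - 1)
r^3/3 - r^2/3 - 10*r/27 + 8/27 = (r/3 + 1/3)*(r - 4/3)*(r - 2/3)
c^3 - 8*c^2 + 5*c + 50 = (c - 5)^2*(c + 2)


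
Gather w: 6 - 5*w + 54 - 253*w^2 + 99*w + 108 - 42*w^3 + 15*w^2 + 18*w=-42*w^3 - 238*w^2 + 112*w + 168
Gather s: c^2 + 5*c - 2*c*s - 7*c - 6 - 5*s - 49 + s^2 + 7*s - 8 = c^2 - 2*c + s^2 + s*(2 - 2*c) - 63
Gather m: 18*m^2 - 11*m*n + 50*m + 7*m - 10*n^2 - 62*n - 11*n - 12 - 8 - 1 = 18*m^2 + m*(57 - 11*n) - 10*n^2 - 73*n - 21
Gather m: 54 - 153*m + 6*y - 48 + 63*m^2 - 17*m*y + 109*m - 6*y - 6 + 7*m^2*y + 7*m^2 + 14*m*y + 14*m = m^2*(7*y + 70) + m*(-3*y - 30)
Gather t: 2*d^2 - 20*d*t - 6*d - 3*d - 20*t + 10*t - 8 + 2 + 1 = 2*d^2 - 9*d + t*(-20*d - 10) - 5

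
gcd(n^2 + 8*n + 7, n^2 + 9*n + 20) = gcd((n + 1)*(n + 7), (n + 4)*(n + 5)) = 1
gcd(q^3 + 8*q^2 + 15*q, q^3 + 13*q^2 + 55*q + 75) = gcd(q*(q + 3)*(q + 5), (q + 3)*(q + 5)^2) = q^2 + 8*q + 15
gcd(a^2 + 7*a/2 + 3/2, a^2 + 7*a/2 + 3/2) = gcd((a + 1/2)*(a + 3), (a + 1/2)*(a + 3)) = a^2 + 7*a/2 + 3/2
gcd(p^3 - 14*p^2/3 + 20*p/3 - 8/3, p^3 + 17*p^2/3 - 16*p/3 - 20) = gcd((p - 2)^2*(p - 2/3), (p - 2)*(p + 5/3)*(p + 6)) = p - 2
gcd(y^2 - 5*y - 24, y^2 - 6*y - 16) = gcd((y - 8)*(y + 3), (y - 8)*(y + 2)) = y - 8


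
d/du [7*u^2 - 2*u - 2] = 14*u - 2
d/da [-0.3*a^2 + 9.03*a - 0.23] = 9.03 - 0.6*a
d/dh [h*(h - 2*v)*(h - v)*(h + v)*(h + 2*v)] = 5*h^4 - 15*h^2*v^2 + 4*v^4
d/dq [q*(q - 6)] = 2*q - 6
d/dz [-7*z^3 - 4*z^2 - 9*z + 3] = -21*z^2 - 8*z - 9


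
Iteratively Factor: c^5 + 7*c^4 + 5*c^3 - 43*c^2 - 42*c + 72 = (c + 3)*(c^4 + 4*c^3 - 7*c^2 - 22*c + 24) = (c + 3)^2*(c^3 + c^2 - 10*c + 8) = (c - 2)*(c + 3)^2*(c^2 + 3*c - 4) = (c - 2)*(c - 1)*(c + 3)^2*(c + 4)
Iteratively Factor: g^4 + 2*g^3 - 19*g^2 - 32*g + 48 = (g - 1)*(g^3 + 3*g^2 - 16*g - 48) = (g - 1)*(g + 4)*(g^2 - g - 12) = (g - 1)*(g + 3)*(g + 4)*(g - 4)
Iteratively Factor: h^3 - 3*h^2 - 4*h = (h - 4)*(h^2 + h) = (h - 4)*(h + 1)*(h)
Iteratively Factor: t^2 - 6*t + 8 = (t - 2)*(t - 4)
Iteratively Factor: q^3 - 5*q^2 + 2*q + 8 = (q - 2)*(q^2 - 3*q - 4) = (q - 4)*(q - 2)*(q + 1)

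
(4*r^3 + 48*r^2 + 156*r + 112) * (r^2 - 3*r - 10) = 4*r^5 + 36*r^4 - 28*r^3 - 836*r^2 - 1896*r - 1120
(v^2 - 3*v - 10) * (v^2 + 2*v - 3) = v^4 - v^3 - 19*v^2 - 11*v + 30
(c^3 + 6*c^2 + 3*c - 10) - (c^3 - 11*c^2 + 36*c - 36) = 17*c^2 - 33*c + 26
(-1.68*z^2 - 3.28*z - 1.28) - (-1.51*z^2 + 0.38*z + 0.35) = -0.17*z^2 - 3.66*z - 1.63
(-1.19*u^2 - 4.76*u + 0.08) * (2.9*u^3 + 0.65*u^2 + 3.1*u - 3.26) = -3.451*u^5 - 14.5775*u^4 - 6.551*u^3 - 10.8246*u^2 + 15.7656*u - 0.2608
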